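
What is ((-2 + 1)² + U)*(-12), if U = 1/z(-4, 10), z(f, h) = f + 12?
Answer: -27/2 ≈ -13.500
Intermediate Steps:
z(f, h) = 12 + f
U = ⅛ (U = 1/(12 - 4) = 1/8 = ⅛ ≈ 0.12500)
((-2 + 1)² + U)*(-12) = ((-2 + 1)² + ⅛)*(-12) = ((-1)² + ⅛)*(-12) = (1 + ⅛)*(-12) = (9/8)*(-12) = -27/2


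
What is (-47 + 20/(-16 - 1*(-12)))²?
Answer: 2704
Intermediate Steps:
(-47 + 20/(-16 - 1*(-12)))² = (-47 + 20/(-16 + 12))² = (-47 + 20/(-4))² = (-47 + 20*(-¼))² = (-47 - 5)² = (-52)² = 2704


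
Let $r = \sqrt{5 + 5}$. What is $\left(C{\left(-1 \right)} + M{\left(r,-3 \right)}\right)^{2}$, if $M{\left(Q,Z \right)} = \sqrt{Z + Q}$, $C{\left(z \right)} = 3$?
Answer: $\left(3 + \sqrt{-3 + \sqrt{10}}\right)^{2} \approx 11.579$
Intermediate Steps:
$r = \sqrt{10} \approx 3.1623$
$M{\left(Q,Z \right)} = \sqrt{Q + Z}$
$\left(C{\left(-1 \right)} + M{\left(r,-3 \right)}\right)^{2} = \left(3 + \sqrt{\sqrt{10} - 3}\right)^{2} = \left(3 + \sqrt{-3 + \sqrt{10}}\right)^{2}$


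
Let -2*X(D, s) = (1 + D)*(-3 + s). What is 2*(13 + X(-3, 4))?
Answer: 28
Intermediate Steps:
X(D, s) = -(1 + D)*(-3 + s)/2
2*(13 + X(-3, 4)) = 2*(13 + (3/2 - ½*4 + (3/2)*(-3) - ½*(-3)*4)) = 2*(13 + (3/2 - 2 - 9/2 + 6)) = 2*(13 + 1) = 2*14 = 28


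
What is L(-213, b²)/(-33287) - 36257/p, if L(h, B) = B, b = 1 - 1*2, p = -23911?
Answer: 1206862848/795925457 ≈ 1.5163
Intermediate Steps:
b = -1 (b = 1 - 2 = -1)
L(-213, b²)/(-33287) - 36257/p = (-1)²/(-33287) - 36257/(-23911) = 1*(-1/33287) - 36257*(-1/23911) = -1/33287 + 36257/23911 = 1206862848/795925457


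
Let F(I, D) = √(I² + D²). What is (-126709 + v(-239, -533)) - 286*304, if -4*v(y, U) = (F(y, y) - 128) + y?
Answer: -854245/4 - 239*√2/4 ≈ -2.1365e+5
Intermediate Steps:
F(I, D) = √(D² + I²)
v(y, U) = 32 - y/4 - √2*√(y²)/4 (v(y, U) = -((√(y² + y²) - 128) + y)/4 = -((√(2*y²) - 128) + y)/4 = -((√2*√(y²) - 128) + y)/4 = -((-128 + √2*√(y²)) + y)/4 = -(-128 + y + √2*√(y²))/4 = 32 - y/4 - √2*√(y²)/4)
(-126709 + v(-239, -533)) - 286*304 = (-126709 + (32 - ¼*(-239) - √2*√((-239)²)/4)) - 286*304 = (-126709 + (32 + 239/4 - √2*√57121/4)) - 86944 = (-126709 + (32 + 239/4 - ¼*√2*239)) - 86944 = (-126709 + (32 + 239/4 - 239*√2/4)) - 86944 = (-126709 + (367/4 - 239*√2/4)) - 86944 = (-506469/4 - 239*√2/4) - 86944 = -854245/4 - 239*√2/4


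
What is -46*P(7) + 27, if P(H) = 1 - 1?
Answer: 27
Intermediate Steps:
P(H) = 0
-46*P(7) + 27 = -46*0 + 27 = 0 + 27 = 27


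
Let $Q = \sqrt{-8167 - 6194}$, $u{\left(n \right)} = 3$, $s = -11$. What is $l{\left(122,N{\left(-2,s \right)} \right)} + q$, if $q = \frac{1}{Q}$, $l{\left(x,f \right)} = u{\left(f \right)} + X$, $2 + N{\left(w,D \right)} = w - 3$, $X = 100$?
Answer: $103 - \frac{i \sqrt{14361}}{14361} \approx 103.0 - 0.0083446 i$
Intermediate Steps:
$N{\left(w,D \right)} = -5 + w$ ($N{\left(w,D \right)} = -2 + \left(w - 3\right) = -2 + \left(-3 + w\right) = -5 + w$)
$l{\left(x,f \right)} = 103$ ($l{\left(x,f \right)} = 3 + 100 = 103$)
$Q = i \sqrt{14361}$ ($Q = \sqrt{-14361} = i \sqrt{14361} \approx 119.84 i$)
$q = - \frac{i \sqrt{14361}}{14361}$ ($q = \frac{1}{i \sqrt{14361}} = - \frac{i \sqrt{14361}}{14361} \approx - 0.0083446 i$)
$l{\left(122,N{\left(-2,s \right)} \right)} + q = 103 - \frac{i \sqrt{14361}}{14361}$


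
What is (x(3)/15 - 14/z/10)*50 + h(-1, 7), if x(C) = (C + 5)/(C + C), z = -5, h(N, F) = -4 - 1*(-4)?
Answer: 166/9 ≈ 18.444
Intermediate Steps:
h(N, F) = 0 (h(N, F) = -4 + 4 = 0)
x(C) = (5 + C)/(2*C) (x(C) = (5 + C)/((2*C)) = (5 + C)*(1/(2*C)) = (5 + C)/(2*C))
(x(3)/15 - 14/z/10)*50 + h(-1, 7) = (((½)*(5 + 3)/3)/15 - 14/(-5)/10)*50 + 0 = (((½)*(⅓)*8)*(1/15) - 14*(-⅕)*(⅒))*50 + 0 = ((4/3)*(1/15) + (14/5)*(⅒))*50 + 0 = (4/45 + 7/25)*50 + 0 = (83/225)*50 + 0 = 166/9 + 0 = 166/9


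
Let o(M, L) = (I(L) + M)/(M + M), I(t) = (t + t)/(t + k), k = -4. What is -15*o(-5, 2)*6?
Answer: -63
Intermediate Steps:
I(t) = 2*t/(-4 + t) (I(t) = (t + t)/(t - 4) = (2*t)/(-4 + t) = 2*t/(-4 + t))
o(M, L) = (M + 2*L/(-4 + L))/(2*M) (o(M, L) = (2*L/(-4 + L) + M)/(M + M) = (M + 2*L/(-4 + L))/((2*M)) = (M + 2*L/(-4 + L))*(1/(2*M)) = (M + 2*L/(-4 + L))/(2*M))
-15*o(-5, 2)*6 = -15*(2 + (½)*(-5)*(-4 + 2))/((-5)*(-4 + 2))*6 = -(-3)*(2 + (½)*(-5)*(-2))/(-2)*6 = -(-3)*(-1)*(2 + 5)/2*6 = -(-3)*(-1)*7/2*6 = -15*7/10*6 = -21/2*6 = -63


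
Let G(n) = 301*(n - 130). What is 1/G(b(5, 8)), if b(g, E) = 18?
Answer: -1/33712 ≈ -2.9663e-5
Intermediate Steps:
G(n) = -39130 + 301*n (G(n) = 301*(-130 + n) = -39130 + 301*n)
1/G(b(5, 8)) = 1/(-39130 + 301*18) = 1/(-39130 + 5418) = 1/(-33712) = -1/33712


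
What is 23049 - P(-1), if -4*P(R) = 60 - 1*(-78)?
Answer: 46167/2 ≈ 23084.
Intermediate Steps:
P(R) = -69/2 (P(R) = -(60 - 1*(-78))/4 = -(60 + 78)/4 = -¼*138 = -69/2)
23049 - P(-1) = 23049 - 1*(-69/2) = 23049 + 69/2 = 46167/2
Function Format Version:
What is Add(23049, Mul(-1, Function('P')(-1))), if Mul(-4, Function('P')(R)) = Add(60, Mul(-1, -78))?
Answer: Rational(46167, 2) ≈ 23084.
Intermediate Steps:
Function('P')(R) = Rational(-69, 2) (Function('P')(R) = Mul(Rational(-1, 4), Add(60, Mul(-1, -78))) = Mul(Rational(-1, 4), Add(60, 78)) = Mul(Rational(-1, 4), 138) = Rational(-69, 2))
Add(23049, Mul(-1, Function('P')(-1))) = Add(23049, Mul(-1, Rational(-69, 2))) = Add(23049, Rational(69, 2)) = Rational(46167, 2)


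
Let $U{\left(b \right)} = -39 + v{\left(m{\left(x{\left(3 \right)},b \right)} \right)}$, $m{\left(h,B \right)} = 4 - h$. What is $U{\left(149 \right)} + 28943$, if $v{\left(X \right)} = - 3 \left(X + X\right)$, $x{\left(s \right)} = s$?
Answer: $28898$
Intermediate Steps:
$v{\left(X \right)} = - 6 X$ ($v{\left(X \right)} = - 3 \cdot 2 X = - 6 X$)
$U{\left(b \right)} = -45$ ($U{\left(b \right)} = -39 - 6 \left(4 - 3\right) = -39 - 6 = -45$)
$U{\left(149 \right)} + 28943 = -45 + 28943 = 28898$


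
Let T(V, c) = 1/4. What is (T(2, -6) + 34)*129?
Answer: 17673/4 ≈ 4418.3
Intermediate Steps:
T(V, c) = ¼
(T(2, -6) + 34)*129 = (¼ + 34)*129 = (137/4)*129 = 17673/4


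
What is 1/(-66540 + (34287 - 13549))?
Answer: -1/45802 ≈ -2.1833e-5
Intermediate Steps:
1/(-66540 + (34287 - 13549)) = 1/(-66540 + 20738) = 1/(-45802) = -1/45802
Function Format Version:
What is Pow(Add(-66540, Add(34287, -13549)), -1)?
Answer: Rational(-1, 45802) ≈ -2.1833e-5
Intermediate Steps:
Pow(Add(-66540, Add(34287, -13549)), -1) = Pow(Add(-66540, 20738), -1) = Pow(-45802, -1) = Rational(-1, 45802)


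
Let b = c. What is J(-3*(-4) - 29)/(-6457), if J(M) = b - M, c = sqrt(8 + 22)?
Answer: -17/6457 - sqrt(30)/6457 ≈ -0.0034811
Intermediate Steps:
c = sqrt(30) ≈ 5.4772
b = sqrt(30) ≈ 5.4772
J(M) = sqrt(30) - M
J(-3*(-4) - 29)/(-6457) = (sqrt(30) - (-3*(-4) - 29))/(-6457) = (sqrt(30) - (12 - 29))*(-1/6457) = (sqrt(30) - 1*(-17))*(-1/6457) = (sqrt(30) + 17)*(-1/6457) = (17 + sqrt(30))*(-1/6457) = -17/6457 - sqrt(30)/6457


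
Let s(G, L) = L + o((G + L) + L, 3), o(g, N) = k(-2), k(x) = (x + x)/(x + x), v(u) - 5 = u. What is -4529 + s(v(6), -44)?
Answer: -4572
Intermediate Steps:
v(u) = 5 + u
k(x) = 1 (k(x) = (2*x)/((2*x)) = (2*x)*(1/(2*x)) = 1)
o(g, N) = 1
s(G, L) = 1 + L (s(G, L) = L + 1 = 1 + L)
-4529 + s(v(6), -44) = -4529 + (1 - 44) = -4529 - 43 = -4572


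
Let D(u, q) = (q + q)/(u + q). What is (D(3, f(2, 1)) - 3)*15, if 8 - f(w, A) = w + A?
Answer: -105/4 ≈ -26.250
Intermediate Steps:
f(w, A) = 8 - A - w (f(w, A) = 8 - (w + A) = 8 - (A + w) = 8 + (-A - w) = 8 - A - w)
D(u, q) = 2*q/(q + u) (D(u, q) = (2*q)/(q + u) = 2*q/(q + u))
(D(3, f(2, 1)) - 3)*15 = (2*(8 - 1*1 - 1*2)/((8 - 1*1 - 1*2) + 3) - 3)*15 = (2*(8 - 1 - 2)/((8 - 1 - 2) + 3) - 3)*15 = (2*5/(5 + 3) - 3)*15 = (2*5/8 - 3)*15 = (2*5*(⅛) - 3)*15 = (5/4 - 3)*15 = -7/4*15 = -105/4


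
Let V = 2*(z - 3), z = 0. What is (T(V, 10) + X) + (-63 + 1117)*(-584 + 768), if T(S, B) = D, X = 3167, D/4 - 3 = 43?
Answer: 197287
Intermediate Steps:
D = 184 (D = 12 + 4*43 = 12 + 172 = 184)
V = -6 (V = 2*(0 - 3) = 2*(-3) = -6)
T(S, B) = 184
(T(V, 10) + X) + (-63 + 1117)*(-584 + 768) = (184 + 3167) + (-63 + 1117)*(-584 + 768) = 3351 + 1054*184 = 3351 + 193936 = 197287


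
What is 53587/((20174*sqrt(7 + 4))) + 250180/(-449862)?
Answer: -17870/32133 + 53587*sqrt(11)/221914 ≈ 0.24476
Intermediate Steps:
53587/((20174*sqrt(7 + 4))) + 250180/(-449862) = 53587/((20174*sqrt(11))) + 250180*(-1/449862) = 53587*(sqrt(11)/221914) - 17870/32133 = 53587*sqrt(11)/221914 - 17870/32133 = -17870/32133 + 53587*sqrt(11)/221914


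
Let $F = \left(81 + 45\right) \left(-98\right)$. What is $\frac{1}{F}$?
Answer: $- \frac{1}{12348} \approx -8.0985 \cdot 10^{-5}$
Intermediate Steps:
$F = -12348$ ($F = 126 \left(-98\right) = -12348$)
$\frac{1}{F} = \frac{1}{-12348} = - \frac{1}{12348}$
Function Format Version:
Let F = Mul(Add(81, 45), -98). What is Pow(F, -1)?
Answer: Rational(-1, 12348) ≈ -8.0985e-5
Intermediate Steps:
F = -12348 (F = Mul(126, -98) = -12348)
Pow(F, -1) = Pow(-12348, -1) = Rational(-1, 12348)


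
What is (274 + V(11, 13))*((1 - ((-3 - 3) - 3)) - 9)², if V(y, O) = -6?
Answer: 268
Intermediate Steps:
(274 + V(11, 13))*((1 - ((-3 - 3) - 3)) - 9)² = (274 - 6)*((1 - ((-3 - 3) - 3)) - 9)² = 268*((1 - (-6 - 3)) - 9)² = 268*((1 - 1*(-9)) - 9)² = 268*((1 + 9) - 9)² = 268*(10 - 9)² = 268*1² = 268*1 = 268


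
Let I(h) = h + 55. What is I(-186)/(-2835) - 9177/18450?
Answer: -524441/1162350 ≈ -0.45119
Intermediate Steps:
I(h) = 55 + h
I(-186)/(-2835) - 9177/18450 = (55 - 186)/(-2835) - 9177/18450 = -131*(-1/2835) - 9177*1/18450 = 131/2835 - 3059/6150 = -524441/1162350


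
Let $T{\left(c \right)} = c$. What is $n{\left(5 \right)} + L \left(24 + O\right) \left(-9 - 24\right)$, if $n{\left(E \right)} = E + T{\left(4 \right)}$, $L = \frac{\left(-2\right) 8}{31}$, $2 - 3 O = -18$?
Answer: $\frac{16471}{31} \approx 531.32$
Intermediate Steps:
$O = \frac{20}{3}$ ($O = \frac{2}{3} - -6 = \frac{2}{3} + 6 = \frac{20}{3} \approx 6.6667$)
$L = - \frac{16}{31}$ ($L = \left(-16\right) \frac{1}{31} = - \frac{16}{31} \approx -0.51613$)
$n{\left(E \right)} = 4 + E$ ($n{\left(E \right)} = E + 4 = 4 + E$)
$n{\left(5 \right)} + L \left(24 + O\right) \left(-9 - 24\right) = \left(4 + 5\right) - \frac{16 \left(24 + \frac{20}{3}\right) \left(-9 - 24\right)}{31} = 9 - \frac{16 \cdot \frac{92}{3} \left(-33\right)}{31} = 9 - - \frac{16192}{31} = 9 + \frac{16192}{31} = \frac{16471}{31}$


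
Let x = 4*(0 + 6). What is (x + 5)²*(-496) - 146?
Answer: -417282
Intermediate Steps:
x = 24 (x = 4*6 = 24)
(x + 5)²*(-496) - 146 = (24 + 5)²*(-496) - 146 = 29²*(-496) - 146 = 841*(-496) - 146 = -417136 - 146 = -417282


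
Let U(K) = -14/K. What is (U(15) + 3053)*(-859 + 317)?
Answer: -24813302/15 ≈ -1.6542e+6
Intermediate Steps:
(U(15) + 3053)*(-859 + 317) = (-14/15 + 3053)*(-859 + 317) = (-14*1/15 + 3053)*(-542) = (-14/15 + 3053)*(-542) = (45781/15)*(-542) = -24813302/15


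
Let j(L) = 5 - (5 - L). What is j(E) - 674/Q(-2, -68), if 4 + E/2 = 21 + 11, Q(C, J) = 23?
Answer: 614/23 ≈ 26.696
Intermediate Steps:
E = 56 (E = -8 + 2*(21 + 11) = -8 + 2*32 = -8 + 64 = 56)
j(L) = L (j(L) = 5 + (-5 + L) = L)
j(E) - 674/Q(-2, -68) = 56 - 674/23 = 614/23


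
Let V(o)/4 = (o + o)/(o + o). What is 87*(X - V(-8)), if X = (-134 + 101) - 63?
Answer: -8700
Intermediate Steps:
X = -96 (X = -33 - 63 = -96)
V(o) = 4 (V(o) = 4*((o + o)/(o + o)) = 4*((2*o)/((2*o))) = 4*((2*o)*(1/(2*o))) = 4*1 = 4)
87*(X - V(-8)) = 87*(-96 - 1*4) = 87*(-96 - 4) = 87*(-100) = -8700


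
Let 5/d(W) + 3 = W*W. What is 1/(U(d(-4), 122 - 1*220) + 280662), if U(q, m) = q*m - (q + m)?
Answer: 13/3649385 ≈ 3.5622e-6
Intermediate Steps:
d(W) = 5/(-3 + W²) (d(W) = 5/(-3 + W*W) = 5/(-3 + W²))
U(q, m) = -m - q + m*q (U(q, m) = m*q - (m + q) = m*q + (-m - q) = -m - q + m*q)
1/(U(d(-4), 122 - 1*220) + 280662) = 1/((-(122 - 1*220) - 5/(-3 + (-4)²) + (122 - 1*220)*(5/(-3 + (-4)²))) + 280662) = 1/((-(122 - 220) - 5/(-3 + 16) + (122 - 220)*(5/(-3 + 16))) + 280662) = 1/((-1*(-98) - 5/13 - 490/13) + 280662) = 1/((98 - 5/13 - 490/13) + 280662) = 1/(779/13 + 280662) = 1/(3649385/13) = 13/3649385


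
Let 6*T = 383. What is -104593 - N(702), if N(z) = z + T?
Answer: -632153/6 ≈ -1.0536e+5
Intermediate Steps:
T = 383/6 (T = (⅙)*383 = 383/6 ≈ 63.833)
N(z) = 383/6 + z (N(z) = z + 383/6 = 383/6 + z)
-104593 - N(702) = -104593 - (383/6 + 702) = -104593 - 1*4595/6 = -104593 - 4595/6 = -632153/6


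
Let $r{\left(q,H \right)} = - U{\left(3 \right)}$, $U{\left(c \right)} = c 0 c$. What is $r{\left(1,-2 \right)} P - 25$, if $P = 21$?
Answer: $-25$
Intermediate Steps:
$U{\left(c \right)} = 0$ ($U{\left(c \right)} = 0 c = 0$)
$r{\left(q,H \right)} = 0$ ($r{\left(q,H \right)} = \left(-1\right) 0 = 0$)
$r{\left(1,-2 \right)} P - 25 = 0 \cdot 21 - 25 = 0 - 25 = -25$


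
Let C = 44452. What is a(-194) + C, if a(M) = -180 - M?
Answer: 44466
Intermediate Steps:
a(-194) + C = (-180 - 1*(-194)) + 44452 = (-180 + 194) + 44452 = 14 + 44452 = 44466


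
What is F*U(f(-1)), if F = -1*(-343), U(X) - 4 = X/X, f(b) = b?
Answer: 1715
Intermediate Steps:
U(X) = 5 (U(X) = 4 + X/X = 4 + 1 = 5)
F = 343
F*U(f(-1)) = 343*5 = 1715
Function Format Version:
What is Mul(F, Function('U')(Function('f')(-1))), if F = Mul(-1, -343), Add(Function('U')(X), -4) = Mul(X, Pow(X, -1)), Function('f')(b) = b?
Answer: 1715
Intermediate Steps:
Function('U')(X) = 5 (Function('U')(X) = Add(4, Mul(X, Pow(X, -1))) = Add(4, 1) = 5)
F = 343
Mul(F, Function('U')(Function('f')(-1))) = Mul(343, 5) = 1715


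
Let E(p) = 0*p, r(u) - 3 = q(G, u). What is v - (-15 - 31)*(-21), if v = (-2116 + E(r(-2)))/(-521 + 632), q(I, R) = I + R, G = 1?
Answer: -109342/111 ≈ -985.06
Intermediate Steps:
r(u) = 4 + u (r(u) = 3 + (1 + u) = 4 + u)
E(p) = 0
v = -2116/111 (v = (-2116 + 0)/(-521 + 632) = -2116/111 ≈ -19.063)
v - (-15 - 31)*(-21) = -2116/111 - (-15 - 31)*(-21) = -2116/111 - (-46)*(-21) = -2116/111 - 1*966 = -2116/111 - 966 = -109342/111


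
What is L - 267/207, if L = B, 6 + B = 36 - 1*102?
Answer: -5057/69 ≈ -73.290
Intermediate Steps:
B = -72 (B = -6 + (36 - 1*102) = -6 + (36 - 102) = -6 - 66 = -72)
L = -72
L - 267/207 = -72 - 267/207 = -72 - 1*89/69 = -72 - 89/69 = -5057/69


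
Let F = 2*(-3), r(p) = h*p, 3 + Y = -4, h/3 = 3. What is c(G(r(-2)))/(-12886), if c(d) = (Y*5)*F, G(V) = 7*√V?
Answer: -105/6443 ≈ -0.016297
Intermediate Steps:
h = 9 (h = 3*3 = 9)
Y = -7 (Y = -3 - 4 = -7)
r(p) = 9*p
F = -6
c(d) = 210 (c(d) = -7*5*(-6) = -35*(-6) = 210)
c(G(r(-2)))/(-12886) = 210/(-12886) = 210*(-1/12886) = -105/6443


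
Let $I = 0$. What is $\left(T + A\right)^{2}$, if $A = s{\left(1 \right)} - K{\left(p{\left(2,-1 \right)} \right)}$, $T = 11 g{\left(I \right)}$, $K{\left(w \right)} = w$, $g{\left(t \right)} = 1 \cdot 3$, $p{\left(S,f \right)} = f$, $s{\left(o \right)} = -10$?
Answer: $576$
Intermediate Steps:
$g{\left(t \right)} = 3$
$T = 33$ ($T = 11 \cdot 3 = 33$)
$A = -9$ ($A = -10 - -1 = -10 + 1 = -9$)
$\left(T + A\right)^{2} = \left(33 - 9\right)^{2} = 24^{2} = 576$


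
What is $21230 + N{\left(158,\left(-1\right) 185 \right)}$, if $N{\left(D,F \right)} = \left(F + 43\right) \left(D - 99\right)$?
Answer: $12852$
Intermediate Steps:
$N{\left(D,F \right)} = \left(-99 + D\right) \left(43 + F\right)$ ($N{\left(D,F \right)} = \left(43 + F\right) \left(-99 + D\right) = \left(-99 + D\right) \left(43 + F\right)$)
$21230 + N{\left(158,\left(-1\right) 185 \right)} = 21230 + \left(-4257 - 99 \left(\left(-1\right) 185\right) + 43 \cdot 158 + 158 \left(\left(-1\right) 185\right)\right) = 21230 + \left(-4257 - -18315 + 6794 + 158 \left(-185\right)\right) = 21230 + \left(-4257 + 18315 + 6794 - 29230\right) = 21230 - 8378 = 12852$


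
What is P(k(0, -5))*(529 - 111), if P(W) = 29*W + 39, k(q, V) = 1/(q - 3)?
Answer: 36784/3 ≈ 12261.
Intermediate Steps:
k(q, V) = 1/(-3 + q)
P(W) = 39 + 29*W
P(k(0, -5))*(529 - 111) = (39 + 29/(-3 + 0))*(529 - 111) = (39 + 29/(-3))*418 = (39 + 29*(-1/3))*418 = (39 - 29/3)*418 = (88/3)*418 = 36784/3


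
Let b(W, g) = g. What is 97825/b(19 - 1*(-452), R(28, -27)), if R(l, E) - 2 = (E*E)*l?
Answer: 97825/20414 ≈ 4.7921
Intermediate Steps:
R(l, E) = 2 + l*E² (R(l, E) = 2 + (E*E)*l = 2 + E²*l = 2 + l*E²)
97825/b(19 - 1*(-452), R(28, -27)) = 97825/(2 + 28*(-27)²) = 97825/(2 + 28*729) = 97825/(2 + 20412) = 97825/20414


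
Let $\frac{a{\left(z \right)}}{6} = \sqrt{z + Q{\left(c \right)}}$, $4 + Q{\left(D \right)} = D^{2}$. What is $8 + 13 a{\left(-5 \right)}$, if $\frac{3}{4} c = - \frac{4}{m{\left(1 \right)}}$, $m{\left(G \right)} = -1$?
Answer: $8 + 130 \sqrt{7} \approx 351.95$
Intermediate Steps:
$c = \frac{16}{3}$ ($c = \frac{4 \left(- \frac{4}{-1}\right)}{3} = \frac{4 \left(\left(-4\right) \left(-1\right)\right)}{3} = \frac{4}{3} \cdot 4 = \frac{16}{3} \approx 5.3333$)
$Q{\left(D \right)} = -4 + D^{2}$
$a{\left(z \right)} = 6 \sqrt{\frac{220}{9} + z}$ ($a{\left(z \right)} = 6 \sqrt{z - \left(4 - \left(\frac{16}{3}\right)^{2}\right)} = 6 \sqrt{z + \left(-4 + \frac{256}{9}\right)} = 6 \sqrt{z + \frac{220}{9}} = 6 \sqrt{\frac{220}{9} + z}$)
$8 + 13 a{\left(-5 \right)} = 8 + 13 \cdot 2 \sqrt{220 + 9 \left(-5\right)} = 8 + 13 \cdot 2 \sqrt{220 - 45} = 8 + 13 \cdot 2 \sqrt{175} = 8 + 13 \cdot 2 \cdot 5 \sqrt{7} = 8 + 13 \cdot 10 \sqrt{7} = 8 + 130 \sqrt{7}$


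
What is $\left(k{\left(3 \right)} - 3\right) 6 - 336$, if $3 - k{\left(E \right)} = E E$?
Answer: $-390$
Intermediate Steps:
$k{\left(E \right)} = 3 - E^{2}$ ($k{\left(E \right)} = 3 - E E = 3 - E^{2}$)
$\left(k{\left(3 \right)} - 3\right) 6 - 336 = \left(\left(3 - 3^{2}\right) - 3\right) 6 - 336 = \left(\left(3 - 9\right) - 3\right) 6 - 336 = \left(-6 - 3\right) 6 - 336 = \left(-9\right) 6 - 336 = -54 - 336 = -390$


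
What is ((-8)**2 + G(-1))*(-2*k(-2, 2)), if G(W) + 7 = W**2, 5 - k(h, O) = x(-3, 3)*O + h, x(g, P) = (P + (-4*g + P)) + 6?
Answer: 4756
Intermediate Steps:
x(g, P) = 6 - 4*g + 2*P (x(g, P) = (P + (P - 4*g)) + 6 = (-4*g + 2*P) + 6 = 6 - 4*g + 2*P)
k(h, O) = 5 - h - 24*O (k(h, O) = 5 - ((6 - 4*(-3) + 2*3)*O + h) = 5 - ((6 + 12 + 6)*O + h) = 5 - (24*O + h) = 5 - (h + 24*O) = 5 + (-h - 24*O) = 5 - h - 24*O)
G(W) = -7 + W**2
((-8)**2 + G(-1))*(-2*k(-2, 2)) = ((-8)**2 + (-7 + (-1)**2))*(-2*(5 - 1*(-2) - 24*2)) = (64 + (-7 + 1))*(-2*(5 + 2 - 48)) = (64 - 6)*(-2*(-41)) = 58*82 = 4756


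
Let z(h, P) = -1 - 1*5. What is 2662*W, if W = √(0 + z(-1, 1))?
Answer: 2662*I*√6 ≈ 6520.5*I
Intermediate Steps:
z(h, P) = -6 (z(h, P) = -1 - 5 = -6)
W = I*√6 (W = √(0 - 6) = √(-6) = I*√6 ≈ 2.4495*I)
2662*W = 2662*(I*√6) = 2662*I*√6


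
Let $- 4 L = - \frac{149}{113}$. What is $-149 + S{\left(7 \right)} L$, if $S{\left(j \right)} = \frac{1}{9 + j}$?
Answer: $- \frac{1077419}{7232} \approx -148.98$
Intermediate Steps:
$L = \frac{149}{452}$ ($L = - \frac{\left(-149\right) \frac{1}{113}}{4} = \left(- \frac{1}{4}\right) \left(- \frac{149}{113}\right) = \frac{149}{452} \approx 0.32965$)
$-149 + S{\left(7 \right)} L = -149 + \frac{1}{9 + 7} \cdot \frac{149}{452} = -149 + \frac{1}{16} \cdot \frac{149}{452} = -149 + \frac{149}{7232} = - \frac{1077419}{7232}$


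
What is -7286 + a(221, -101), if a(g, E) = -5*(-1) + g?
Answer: -7060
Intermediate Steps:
a(g, E) = 5 + g
-7286 + a(221, -101) = -7286 + (5 + 221) = -7286 + 226 = -7060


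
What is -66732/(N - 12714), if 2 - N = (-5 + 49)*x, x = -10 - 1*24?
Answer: 16683/2804 ≈ 5.9497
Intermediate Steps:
x = -34 (x = -10 - 24 = -34)
N = 1498 (N = 2 - (-5 + 49)*(-34) = 2 - 44*(-34) = 2 - 1*(-1496) = 2 + 1496 = 1498)
-66732/(N - 12714) = -66732/(1498 - 12714) = -66732/(-11216) = -66732*(-1/11216) = 16683/2804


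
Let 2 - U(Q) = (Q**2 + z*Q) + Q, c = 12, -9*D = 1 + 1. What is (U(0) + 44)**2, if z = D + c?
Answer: 2116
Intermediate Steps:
D = -2/9 (D = -(1 + 1)/9 = -1/9*2 = -2/9 ≈ -0.22222)
z = 106/9 (z = -2/9 + 12 = 106/9 ≈ 11.778)
U(Q) = 2 - Q**2 - 115*Q/9 (U(Q) = 2 - ((Q**2 + 106*Q/9) + Q) = 2 - (Q**2 + 115*Q/9) = 2 + (-Q**2 - 115*Q/9) = 2 - Q**2 - 115*Q/9)
(U(0) + 44)**2 = ((2 - 1*0**2 - 115/9*0) + 44)**2 = ((2 - 1*0 + 0) + 44)**2 = ((2 + 0 + 0) + 44)**2 = (2 + 44)**2 = 46**2 = 2116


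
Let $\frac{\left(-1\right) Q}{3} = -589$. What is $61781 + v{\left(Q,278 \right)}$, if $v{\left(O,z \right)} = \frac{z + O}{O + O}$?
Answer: $\frac{218336099}{3534} \approx 61782.0$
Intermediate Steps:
$Q = 1767$ ($Q = \left(-3\right) \left(-589\right) = 1767$)
$v{\left(O,z \right)} = \frac{O + z}{2 O}$
$61781 + v{\left(Q,278 \right)} = 61781 + \frac{1767 + 278}{2 \cdot 1767} = 61781 + \frac{1}{2} \cdot \frac{1}{1767} \cdot 2045 = 61781 + \frac{2045}{3534} = \frac{218336099}{3534}$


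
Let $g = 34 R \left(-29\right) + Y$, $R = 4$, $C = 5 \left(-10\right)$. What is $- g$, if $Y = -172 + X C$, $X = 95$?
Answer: $8866$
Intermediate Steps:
$C = -50$
$Y = -4922$ ($Y = -172 + 95 \left(-50\right) = -172 - 4750 = -4922$)
$g = -8866$ ($g = 34 \cdot 4 \left(-29\right) - 4922 = 136 \left(-29\right) - 4922 = -3944 - 4922 = -8866$)
$- g = \left(-1\right) \left(-8866\right) = 8866$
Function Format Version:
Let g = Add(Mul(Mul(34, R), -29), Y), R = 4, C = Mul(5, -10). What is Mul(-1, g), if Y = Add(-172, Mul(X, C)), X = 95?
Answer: 8866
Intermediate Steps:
C = -50
Y = -4922 (Y = Add(-172, Mul(95, -50)) = Add(-172, -4750) = -4922)
g = -8866 (g = Add(Mul(Mul(34, 4), -29), -4922) = Add(Mul(136, -29), -4922) = Add(-3944, -4922) = -8866)
Mul(-1, g) = Mul(-1, -8866) = 8866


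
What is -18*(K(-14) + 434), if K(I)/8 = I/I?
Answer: -7956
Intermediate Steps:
K(I) = 8 (K(I) = 8*(I/I) = 8*1 = 8)
-18*(K(-14) + 434) = -18*(8 + 434) = -18*442 = -7956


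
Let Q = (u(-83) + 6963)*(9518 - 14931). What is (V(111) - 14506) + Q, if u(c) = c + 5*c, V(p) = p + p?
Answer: -35009329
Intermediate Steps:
V(p) = 2*p
u(c) = 6*c
Q = -34995045 (Q = (6*(-83) + 6963)*(9518 - 14931) = (-498 + 6963)*(-5413) = 6465*(-5413) = -34995045)
(V(111) - 14506) + Q = (2*111 - 14506) - 34995045 = (222 - 14506) - 34995045 = -14284 - 34995045 = -35009329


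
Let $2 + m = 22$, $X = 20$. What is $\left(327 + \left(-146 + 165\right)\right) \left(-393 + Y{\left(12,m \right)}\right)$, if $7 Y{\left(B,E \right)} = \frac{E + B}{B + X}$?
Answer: $- \frac{951500}{7} \approx -1.3593 \cdot 10^{5}$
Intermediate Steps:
$m = 20$ ($m = -2 + 22 = 20$)
$Y{\left(B,E \right)} = \frac{B + E}{7 \left(20 + B\right)}$ ($Y{\left(B,E \right)} = \frac{\left(E + B\right) \frac{1}{B + 20}}{7} = \frac{\left(B + E\right) \frac{1}{20 + B}}{7} = \frac{\frac{1}{20 + B} \left(B + E\right)}{7} = \frac{B + E}{7 \left(20 + B\right)}$)
$\left(327 + \left(-146 + 165\right)\right) \left(-393 + Y{\left(12,m \right)}\right) = \left(327 + \left(-146 + 165\right)\right) \left(-393 + \frac{12 + 20}{7 \left(20 + 12\right)}\right) = \left(327 + 19\right) \left(-393 + \frac{1}{7} \cdot \frac{1}{32} \cdot 32\right) = 346 \left(-393 + \frac{1}{7} \cdot \frac{1}{32} \cdot 32\right) = 346 \left(-393 + \frac{1}{7}\right) = 346 \left(- \frac{2750}{7}\right) = - \frac{951500}{7}$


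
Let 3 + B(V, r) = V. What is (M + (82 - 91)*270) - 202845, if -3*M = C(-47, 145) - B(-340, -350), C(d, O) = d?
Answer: -616121/3 ≈ -2.0537e+5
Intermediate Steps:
B(V, r) = -3 + V
M = -296/3 (M = -(-47 - (-3 - 340))/3 = -(-47 - 1*(-343))/3 = -(-47 + 343)/3 = -⅓*296 = -296/3 ≈ -98.667)
(M + (82 - 91)*270) - 202845 = (-296/3 + (82 - 91)*270) - 202845 = (-296/3 - 9*270) - 202845 = (-296/3 - 2430) - 202845 = -7586/3 - 202845 = -616121/3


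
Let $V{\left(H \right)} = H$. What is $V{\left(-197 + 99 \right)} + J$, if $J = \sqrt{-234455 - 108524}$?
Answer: $-98 + i \sqrt{342979} \approx -98.0 + 585.64 i$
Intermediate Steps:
$J = i \sqrt{342979}$ ($J = \sqrt{-342979} = i \sqrt{342979} \approx 585.64 i$)
$V{\left(-197 + 99 \right)} + J = \left(-197 + 99\right) + i \sqrt{342979} = -98 + i \sqrt{342979}$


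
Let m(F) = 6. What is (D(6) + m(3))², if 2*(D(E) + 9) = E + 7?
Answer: 49/4 ≈ 12.250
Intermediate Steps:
D(E) = -11/2 + E/2 (D(E) = -9 + (E + 7)/2 = -9 + (7 + E)/2 = -9 + (7/2 + E/2) = -11/2 + E/2)
(D(6) + m(3))² = ((-11/2 + (½)*6) + 6)² = ((-11/2 + 3) + 6)² = (-5/2 + 6)² = (7/2)² = 49/4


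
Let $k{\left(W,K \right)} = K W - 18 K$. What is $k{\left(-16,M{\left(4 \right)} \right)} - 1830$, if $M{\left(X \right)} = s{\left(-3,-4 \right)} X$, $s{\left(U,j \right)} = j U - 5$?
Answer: $-2782$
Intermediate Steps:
$s{\left(U,j \right)} = -5 + U j$ ($s{\left(U,j \right)} = U j - 5 = -5 + U j$)
$M{\left(X \right)} = 7 X$ ($M{\left(X \right)} = \left(-5 - -12\right) X = \left(-5 + 12\right) X = 7 X$)
$k{\left(W,K \right)} = - 18 K + K W$
$k{\left(-16,M{\left(4 \right)} \right)} - 1830 = 7 \cdot 4 \left(-18 - 16\right) - 1830 = 28 \left(-34\right) - 1830 = -952 - 1830 = -2782$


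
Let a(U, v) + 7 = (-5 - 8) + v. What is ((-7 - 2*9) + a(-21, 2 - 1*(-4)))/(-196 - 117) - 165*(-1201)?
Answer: 62025684/313 ≈ 1.9817e+5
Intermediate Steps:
a(U, v) = -20 + v (a(U, v) = -7 + ((-5 - 8) + v) = -7 + (-13 + v) = -20 + v)
((-7 - 2*9) + a(-21, 2 - 1*(-4)))/(-196 - 117) - 165*(-1201) = ((-7 - 2*9) + (-20 + (2 - 1*(-4))))/(-196 - 117) - 165*(-1201) = ((-7 - 18) + (-20 + (2 + 4)))/(-313) + 198165 = (-25 + (-20 + 6))*(-1/313) + 198165 = (-25 - 14)*(-1/313) + 198165 = -39*(-1/313) + 198165 = 39/313 + 198165 = 62025684/313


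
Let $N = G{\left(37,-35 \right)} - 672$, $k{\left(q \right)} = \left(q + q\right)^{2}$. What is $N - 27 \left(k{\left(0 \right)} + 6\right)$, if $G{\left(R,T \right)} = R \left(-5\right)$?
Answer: $-1019$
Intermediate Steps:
$G{\left(R,T \right)} = - 5 R$
$k{\left(q \right)} = 4 q^{2}$ ($k{\left(q \right)} = \left(2 q\right)^{2} = 4 q^{2}$)
$N = -857$ ($N = \left(-5\right) 37 - 672 = -185 - 672 = -857$)
$N - 27 \left(k{\left(0 \right)} + 6\right) = -857 - 27 \left(4 \cdot 0^{2} + 6\right) = -857 - 27 \left(4 \cdot 0 + 6\right) = -857 - 27 \left(0 + 6\right) = -857 - 162 = -1019$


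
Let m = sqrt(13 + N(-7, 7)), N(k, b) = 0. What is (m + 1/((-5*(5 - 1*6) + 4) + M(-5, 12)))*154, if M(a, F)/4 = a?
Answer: -14 + 154*sqrt(13) ≈ 541.25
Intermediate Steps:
M(a, F) = 4*a
m = sqrt(13) (m = sqrt(13 + 0) = sqrt(13) ≈ 3.6056)
(m + 1/((-5*(5 - 1*6) + 4) + M(-5, 12)))*154 = (sqrt(13) + 1/((-5*(5 - 1*6) + 4) + 4*(-5)))*154 = (sqrt(13) + 1/((-5*(5 - 6) + 4) - 20))*154 = (sqrt(13) + 1/((-5*(-1) + 4) - 20))*154 = (sqrt(13) + 1/((5 + 4) - 20))*154 = (sqrt(13) + 1/(9 - 20))*154 = (sqrt(13) + 1/(-11))*154 = (sqrt(13) - 1/11)*154 = (-1/11 + sqrt(13))*154 = -14 + 154*sqrt(13)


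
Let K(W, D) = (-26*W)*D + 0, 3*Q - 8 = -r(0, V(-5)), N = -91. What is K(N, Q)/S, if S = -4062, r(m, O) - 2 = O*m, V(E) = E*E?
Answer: -2366/2031 ≈ -1.1649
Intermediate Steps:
V(E) = E²
r(m, O) = 2 + O*m
Q = 2 (Q = 8/3 + (-(2 + (-5)²*0))/3 = 8/3 + (-(2 + 25*0))/3 = 8/3 + (-(2 + 0))/3 = 8/3 + (-1*2)/3 = 8/3 + (⅓)*(-2) = 8/3 - ⅔ = 2)
K(W, D) = -26*D*W (K(W, D) = -26*D*W + 0 = -26*D*W)
K(N, Q)/S = -26*2*(-91)/(-4062) = 4732*(-1/4062) = -2366/2031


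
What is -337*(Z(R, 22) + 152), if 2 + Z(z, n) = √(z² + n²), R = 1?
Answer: -50550 - 337*√485 ≈ -57972.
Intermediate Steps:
Z(z, n) = -2 + √(n² + z²) (Z(z, n) = -2 + √(z² + n²) = -2 + √(n² + z²))
-337*(Z(R, 22) + 152) = -337*((-2 + √(22² + 1²)) + 152) = -337*((-2 + √(484 + 1)) + 152) = -337*((-2 + √485) + 152) = -337*(150 + √485) = -50550 - 337*√485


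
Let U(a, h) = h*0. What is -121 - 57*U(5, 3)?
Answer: -121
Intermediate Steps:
U(a, h) = 0
-121 - 57*U(5, 3) = -121 - 57*0 = -121 + 0 = -121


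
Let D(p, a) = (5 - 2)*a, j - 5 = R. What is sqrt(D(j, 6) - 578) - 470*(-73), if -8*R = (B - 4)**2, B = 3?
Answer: 34310 + 4*I*sqrt(35) ≈ 34310.0 + 23.664*I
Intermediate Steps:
R = -1/8 (R = -(3 - 4)**2/8 = -1/8*(-1)**2 = -1/8*1 = -1/8 ≈ -0.12500)
j = 39/8 (j = 5 - 1/8 = 39/8 ≈ 4.8750)
D(p, a) = 3*a
sqrt(D(j, 6) - 578) - 470*(-73) = sqrt(3*6 - 578) - 470*(-73) = sqrt(18 - 578) - 235*(-146) = sqrt(-560) + 34310 = 4*I*sqrt(35) + 34310 = 34310 + 4*I*sqrt(35)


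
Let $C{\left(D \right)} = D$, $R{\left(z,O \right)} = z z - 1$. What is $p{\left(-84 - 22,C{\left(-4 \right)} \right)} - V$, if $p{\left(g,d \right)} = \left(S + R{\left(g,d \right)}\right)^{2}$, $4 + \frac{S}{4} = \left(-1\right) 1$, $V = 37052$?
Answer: $125739173$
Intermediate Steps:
$S = -20$ ($S = -16 + 4 \left(\left(-1\right) 1\right) = -16 + 4 \left(-1\right) = -16 - 4 = -20$)
$R{\left(z,O \right)} = -1 + z^{2}$ ($R{\left(z,O \right)} = z^{2} - 1 = -1 + z^{2}$)
$p{\left(g,d \right)} = \left(-21 + g^{2}\right)^{2}$ ($p{\left(g,d \right)} = \left(-20 + \left(-1 + g^{2}\right)\right)^{2} = \left(-21 + g^{2}\right)^{2}$)
$p{\left(-84 - 22,C{\left(-4 \right)} \right)} - V = \left(-21 + \left(-84 - 22\right)^{2}\right)^{2} - 37052 = \left(-21 + \left(-106\right)^{2}\right)^{2} - 37052 = \left(-21 + 11236\right)^{2} - 37052 = 11215^{2} - 37052 = 125776225 - 37052 = 125739173$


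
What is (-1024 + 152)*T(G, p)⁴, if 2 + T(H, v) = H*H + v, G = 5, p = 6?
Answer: -616749032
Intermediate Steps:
T(H, v) = -2 + v + H² (T(H, v) = -2 + (H*H + v) = -2 + (H² + v) = -2 + (v + H²) = -2 + v + H²)
(-1024 + 152)*T(G, p)⁴ = (-1024 + 152)*(-2 + 6 + 5²)⁴ = -872*(-2 + 6 + 25)⁴ = -872*29⁴ = -872*707281 = -616749032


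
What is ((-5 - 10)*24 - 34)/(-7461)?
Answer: 394/7461 ≈ 0.052808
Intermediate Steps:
((-5 - 10)*24 - 34)/(-7461) = (-15*24 - 34)*(-1/7461) = (-360 - 34)*(-1/7461) = -394*(-1/7461) = 394/7461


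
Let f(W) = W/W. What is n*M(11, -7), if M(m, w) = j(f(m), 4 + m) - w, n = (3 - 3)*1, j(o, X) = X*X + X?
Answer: 0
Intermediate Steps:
f(W) = 1
j(o, X) = X + X² (j(o, X) = X² + X = X + X²)
n = 0 (n = 0*1 = 0)
M(m, w) = -w + (4 + m)*(5 + m) (M(m, w) = (4 + m)*(1 + (4 + m)) - w = (4 + m)*(5 + m) - w = -w + (4 + m)*(5 + m))
n*M(11, -7) = 0*(-1*(-7) + (4 + 11)*(5 + 11)) = 0*(7 + 15*16) = 0*(7 + 240) = 0*247 = 0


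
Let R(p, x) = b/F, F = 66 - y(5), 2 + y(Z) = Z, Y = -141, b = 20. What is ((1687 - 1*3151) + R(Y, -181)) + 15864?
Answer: 907220/63 ≈ 14400.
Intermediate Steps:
y(Z) = -2 + Z
F = 63 (F = 66 - (-2 + 5) = 66 - 1*3 = 66 - 3 = 63)
R(p, x) = 20/63
((1687 - 1*3151) + R(Y, -181)) + 15864 = ((1687 - 1*3151) + 20/63) + 15864 = ((1687 - 3151) + 20/63) + 15864 = (-1464 + 20/63) + 15864 = -92212/63 + 15864 = 907220/63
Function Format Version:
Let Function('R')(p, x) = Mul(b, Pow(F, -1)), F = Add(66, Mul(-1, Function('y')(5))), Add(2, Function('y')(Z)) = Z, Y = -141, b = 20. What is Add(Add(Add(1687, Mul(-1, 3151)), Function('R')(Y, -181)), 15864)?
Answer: Rational(907220, 63) ≈ 14400.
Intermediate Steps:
Function('y')(Z) = Add(-2, Z)
F = 63 (F = Add(66, Mul(-1, Add(-2, 5))) = Add(66, Mul(-1, 3)) = Add(66, -3) = 63)
Function('R')(p, x) = Rational(20, 63) (Function('R')(p, x) = Mul(20, Pow(63, -1)) = Mul(20, Rational(1, 63)) = Rational(20, 63))
Add(Add(Add(1687, Mul(-1, 3151)), Function('R')(Y, -181)), 15864) = Add(Add(Add(1687, Mul(-1, 3151)), Rational(20, 63)), 15864) = Add(Add(Add(1687, -3151), Rational(20, 63)), 15864) = Add(Add(-1464, Rational(20, 63)), 15864) = Add(Rational(-92212, 63), 15864) = Rational(907220, 63)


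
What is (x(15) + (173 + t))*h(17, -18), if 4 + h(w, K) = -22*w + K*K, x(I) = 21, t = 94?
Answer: -15552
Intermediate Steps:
h(w, K) = -4 + K**2 - 22*w (h(w, K) = -4 + (-22*w + K*K) = -4 + (-22*w + K**2) = -4 + (K**2 - 22*w) = -4 + K**2 - 22*w)
(x(15) + (173 + t))*h(17, -18) = (21 + (173 + 94))*(-4 + (-18)**2 - 22*17) = (21 + 267)*(-4 + 324 - 374) = 288*(-54) = -15552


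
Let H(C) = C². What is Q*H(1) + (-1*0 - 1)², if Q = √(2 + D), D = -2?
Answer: 1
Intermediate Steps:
Q = 0 (Q = √(2 - 2) = √0 = 0)
Q*H(1) + (-1*0 - 1)² = 0*1² + (-1*0 - 1)² = 0*1 + (0 - 1)² = 0 + (-1)² = 0 + 1 = 1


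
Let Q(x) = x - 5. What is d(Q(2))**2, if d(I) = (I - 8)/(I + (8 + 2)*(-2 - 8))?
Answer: 121/10609 ≈ 0.011405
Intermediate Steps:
Q(x) = -5 + x
d(I) = (-8 + I)/(-100 + I) (d(I) = (-8 + I)/(I + 10*(-10)) = (-8 + I)/(I - 100) = (-8 + I)/(-100 + I))
d(Q(2))**2 = ((-8 + (-5 + 2))/(-100 + (-5 + 2)))**2 = ((-8 - 3)/(-100 - 3))**2 = (-11/(-103))**2 = (-1/103*(-11))**2 = (11/103)**2 = 121/10609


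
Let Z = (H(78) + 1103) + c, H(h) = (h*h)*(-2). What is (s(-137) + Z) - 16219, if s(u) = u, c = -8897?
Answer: -36318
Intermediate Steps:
H(h) = -2*h² (H(h) = h²*(-2) = -2*h²)
Z = -19962 (Z = (-2*78² + 1103) - 8897 = (-2*6084 + 1103) - 8897 = (-12168 + 1103) - 8897 = -11065 - 8897 = -19962)
(s(-137) + Z) - 16219 = (-137 - 19962) - 16219 = -20099 - 16219 = -36318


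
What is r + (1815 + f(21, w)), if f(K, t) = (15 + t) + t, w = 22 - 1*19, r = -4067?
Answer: -2231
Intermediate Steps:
w = 3 (w = 22 - 19 = 3)
f(K, t) = 15 + 2*t
r + (1815 + f(21, w)) = -4067 + (1815 + (15 + 2*3)) = -4067 + (1815 + (15 + 6)) = -4067 + (1815 + 21) = -4067 + 1836 = -2231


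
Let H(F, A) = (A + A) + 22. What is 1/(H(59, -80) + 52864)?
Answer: 1/52726 ≈ 1.8966e-5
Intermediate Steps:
H(F, A) = 22 + 2*A (H(F, A) = 2*A + 22 = 22 + 2*A)
1/(H(59, -80) + 52864) = 1/((22 + 2*(-80)) + 52864) = 1/((22 - 160) + 52864) = 1/(-138 + 52864) = 1/52726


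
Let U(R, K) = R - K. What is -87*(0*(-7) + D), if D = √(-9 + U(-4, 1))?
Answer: -87*I*√14 ≈ -325.52*I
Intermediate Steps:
D = I*√14 (D = √(-9 + (-4 - 1*1)) = √(-9 + (-4 - 1)) = √(-9 - 5) = √(-14) = I*√14 ≈ 3.7417*I)
-87*(0*(-7) + D) = -87*(0*(-7) + I*√14) = -87*(0 + I*√14) = -87*I*√14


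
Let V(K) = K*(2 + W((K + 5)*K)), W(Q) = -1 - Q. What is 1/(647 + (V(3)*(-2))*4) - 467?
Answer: -559932/1199 ≈ -467.00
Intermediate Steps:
V(K) = K*(1 - K*(5 + K)) (V(K) = K*(2 + (-1 - (K + 5)*K)) = K*(2 + (-1 - (5 + K)*K)) = K*(2 + (-1 - K*(5 + K))) = K*(1 - K*(5 + K)))
1/(647 + (V(3)*(-2))*4) - 467 = 1/(647 + (-1*3*(-1 + 3*(5 + 3))*(-2))*4) - 467 = 1/(647 + (-1*3*(-1 + 3*8)*(-2))*4) - 467 = 1/(647 + (-1*3*(-1 + 24)*(-2))*4) - 467 = 1/(647 + (-1*3*23*(-2))*4) - 467 = 1/(647 - 69*(-2)*4) - 467 = 1/(647 + 138*4) - 467 = 1/(647 + 552) - 467 = 1/1199 - 467 = -559932/1199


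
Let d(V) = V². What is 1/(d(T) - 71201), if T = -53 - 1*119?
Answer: -1/41617 ≈ -2.4029e-5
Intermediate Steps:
T = -172 (T = -53 - 119 = -172)
1/(d(T) - 71201) = 1/((-172)² - 71201) = 1/(29584 - 71201) = 1/(-41617) = -1/41617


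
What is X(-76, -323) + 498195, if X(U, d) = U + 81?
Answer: 498200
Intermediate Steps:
X(U, d) = 81 + U
X(-76, -323) + 498195 = (81 - 76) + 498195 = 5 + 498195 = 498200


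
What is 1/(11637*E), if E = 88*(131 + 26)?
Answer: 1/160776792 ≈ 6.2198e-9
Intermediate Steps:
E = 13816 (E = 88*157 = 13816)
1/(11637*E) = 1/(11637*13816) = (1/11637)*(1/13816) = 1/160776792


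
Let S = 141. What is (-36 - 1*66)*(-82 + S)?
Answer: -6018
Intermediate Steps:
(-36 - 1*66)*(-82 + S) = (-36 - 1*66)*(-82 + 141) = (-36 - 66)*59 = -102*59 = -6018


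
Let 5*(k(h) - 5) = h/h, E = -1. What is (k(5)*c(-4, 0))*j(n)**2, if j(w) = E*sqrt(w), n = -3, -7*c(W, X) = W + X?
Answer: -312/35 ≈ -8.9143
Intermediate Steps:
c(W, X) = -W/7 - X/7 (c(W, X) = -(W + X)/7 = -W/7 - X/7)
j(w) = -sqrt(w)
k(h) = 26/5 (k(h) = 5 + (h/h)/5 = 5 + (1/5)*1 = 5 + 1/5 = 26/5)
(k(5)*c(-4, 0))*j(n)**2 = (26*(-1/7*(-4) - 1/7*0)/5)*(-sqrt(-3))**2 = (26*(4/7 + 0)/5)*(-I*sqrt(3))**2 = ((26/5)*(4/7))*(-I*sqrt(3))**2 = (104/35)*(-3) = -312/35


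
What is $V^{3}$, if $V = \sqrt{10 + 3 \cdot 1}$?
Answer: $13 \sqrt{13} \approx 46.872$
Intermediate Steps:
$V = \sqrt{13}$ ($V = \sqrt{10 + 3} = \sqrt{13} \approx 3.6056$)
$V^{3} = \left(\sqrt{13}\right)^{3} = 13 \sqrt{13}$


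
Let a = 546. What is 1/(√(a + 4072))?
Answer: √4618/4618 ≈ 0.014715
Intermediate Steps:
1/(√(a + 4072)) = 1/(√(546 + 4072)) = 1/(√4618) = √4618/4618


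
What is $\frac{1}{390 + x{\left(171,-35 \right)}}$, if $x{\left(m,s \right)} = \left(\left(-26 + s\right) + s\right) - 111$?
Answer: $\frac{1}{183} \approx 0.0054645$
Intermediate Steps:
$x{\left(m,s \right)} = -137 + 2 s$ ($x{\left(m,s \right)} = \left(-26 + 2 s\right) - 111 = -137 + 2 s$)
$\frac{1}{390 + x{\left(171,-35 \right)}} = \frac{1}{390 + \left(-137 + 2 \left(-35\right)\right)} = \frac{1}{390 - 207} = \frac{1}{183}$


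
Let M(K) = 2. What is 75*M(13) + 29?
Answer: 179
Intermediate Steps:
75*M(13) + 29 = 75*2 + 29 = 150 + 29 = 179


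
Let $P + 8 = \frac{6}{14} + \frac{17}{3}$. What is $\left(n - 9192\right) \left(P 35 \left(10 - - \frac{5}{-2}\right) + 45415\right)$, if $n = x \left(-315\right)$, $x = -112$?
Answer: $1171742520$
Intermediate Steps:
$n = 35280$ ($n = \left(-112\right) \left(-315\right) = 35280$)
$P = - \frac{40}{21}$ ($P = -8 + \left(\frac{6}{14} + \frac{17}{3}\right) = -8 + \left(6 \cdot \frac{1}{14} + 17 \cdot \frac{1}{3}\right) = -8 + \left(\frac{3}{7} + \frac{17}{3}\right) = -8 + \frac{128}{21} = - \frac{40}{21} \approx -1.9048$)
$\left(n - 9192\right) \left(P 35 \left(10 - - \frac{5}{-2}\right) + 45415\right) = \left(35280 - 9192\right) \left(\left(- \frac{40}{21}\right) 35 \left(10 - - \frac{5}{-2}\right) + 45415\right) = 26088 \left(- \frac{200 \left(10 - \left(-5\right) \left(- \frac{1}{2}\right)\right)}{3} + 45415\right) = 26088 \left(- \frac{200 \left(10 - \frac{5}{2}\right)}{3} + 45415\right) = 26088 \left(\left(- \frac{200}{3}\right) \frac{15}{2} + 45415\right) = 26088 \left(-500 + 45415\right) = 26088 \cdot 44915 = 1171742520$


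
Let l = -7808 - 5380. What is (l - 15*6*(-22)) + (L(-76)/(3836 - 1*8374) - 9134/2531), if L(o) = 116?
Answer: -64386611356/5742839 ≈ -11212.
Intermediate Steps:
l = -13188
(l - 15*6*(-22)) + (L(-76)/(3836 - 1*8374) - 9134/2531) = (-13188 - 15*6*(-22)) + (116/(3836 - 1*8374) - 9134/2531) = (-13188 - 90*(-22)) + (116/(3836 - 8374) - 9134*1/2531) = (-13188 + 1980) + (116/(-4538) - 9134/2531) = -11208 + (116*(-1/4538) - 9134/2531) = -11208 + (-58/2269 - 9134/2531) = -11208 - 20871844/5742839 = -64386611356/5742839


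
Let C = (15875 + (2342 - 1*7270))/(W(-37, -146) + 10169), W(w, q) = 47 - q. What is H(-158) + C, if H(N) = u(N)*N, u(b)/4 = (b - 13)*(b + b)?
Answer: -117956693759/3454 ≈ -3.4151e+7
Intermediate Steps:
C = 3649/3454 (C = (15875 + (2342 - 1*7270))/((47 - 1*(-146)) + 10169) = (15875 + (2342 - 7270))/((47 + 146) + 10169) = (15875 - 4928)/(193 + 10169) = 10947/10362 = 10947*(1/10362) = 3649/3454 ≈ 1.0565)
u(b) = 8*b*(-13 + b) (u(b) = 4*((b - 13)*(b + b)) = 4*((-13 + b)*(2*b)) = 4*(2*b*(-13 + b)) = 8*b*(-13 + b))
H(N) = 8*N²*(-13 + N) (H(N) = (8*N*(-13 + N))*N = 8*N²*(-13 + N))
H(-158) + C = 8*(-158)²*(-13 - 158) + 3649/3454 = 8*24964*(-171) + 3649/3454 = -34150752 + 3649/3454 = -117956693759/3454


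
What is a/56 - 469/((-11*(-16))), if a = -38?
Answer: -4119/1232 ≈ -3.3433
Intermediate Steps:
a/56 - 469/((-11*(-16))) = -38/56 - 469/((-11*(-16))) = -38*1/56 - 469/176 = -19/28 - 469*1/176 = -19/28 - 469/176 = -4119/1232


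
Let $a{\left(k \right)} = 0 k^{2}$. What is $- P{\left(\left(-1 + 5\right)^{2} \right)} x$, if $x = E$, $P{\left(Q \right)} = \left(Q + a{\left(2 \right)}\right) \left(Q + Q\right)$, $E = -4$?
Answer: $2048$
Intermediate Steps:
$a{\left(k \right)} = 0$
$P{\left(Q \right)} = 2 Q^{2}$ ($P{\left(Q \right)} = \left(Q + 0\right) \left(Q + Q\right) = Q 2 Q = 2 Q^{2}$)
$x = -4$
$- P{\left(\left(-1 + 5\right)^{2} \right)} x = - 2 \left(\left(-1 + 5\right)^{2}\right)^{2} \left(-4\right) = - 2 \left(4^{2}\right)^{2} \left(-4\right) = - 2 \cdot 16^{2} \left(-4\right) = - 2 \cdot 256 \left(-4\right) = \left(-1\right) 512 \left(-4\right) = \left(-512\right) \left(-4\right) = 2048$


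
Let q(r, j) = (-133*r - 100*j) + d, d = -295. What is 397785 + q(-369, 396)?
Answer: 406967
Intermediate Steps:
q(r, j) = -295 - 133*r - 100*j (q(r, j) = (-133*r - 100*j) - 295 = -295 - 133*r - 100*j)
397785 + q(-369, 396) = 397785 + (-295 - 133*(-369) - 100*396) = 397785 + (-295 + 49077 - 39600) = 397785 + 9182 = 406967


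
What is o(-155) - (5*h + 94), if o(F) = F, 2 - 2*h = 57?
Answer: -223/2 ≈ -111.50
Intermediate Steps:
h = -55/2 (h = 1 - ½*57 = 1 - 57/2 = -55/2 ≈ -27.500)
o(-155) - (5*h + 94) = -155 - (5*(-55/2) + 94) = -155 - (-275/2 + 94) = -155 - 1*(-87/2) = -155 + 87/2 = -223/2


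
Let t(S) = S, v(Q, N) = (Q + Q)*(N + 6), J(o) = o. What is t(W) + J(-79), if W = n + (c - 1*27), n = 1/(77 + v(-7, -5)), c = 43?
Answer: -3968/63 ≈ -62.984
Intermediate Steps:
v(Q, N) = 2*Q*(6 + N) (v(Q, N) = (2*Q)*(6 + N) = 2*Q*(6 + N))
n = 1/63 (n = 1/(77 + 2*(-7)*(6 - 5)) = 1/(77 + 2*(-7)*1) = 1/(77 - 14) = 1/63 ≈ 0.015873)
W = 1009/63 (W = 1/63 + (43 - 1*27) = 1/63 + (43 - 27) = 1/63 + 16 = 1009/63 ≈ 16.016)
t(W) + J(-79) = 1009/63 - 79 = -3968/63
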